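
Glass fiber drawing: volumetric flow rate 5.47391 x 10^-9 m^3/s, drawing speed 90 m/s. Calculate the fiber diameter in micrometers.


Cross-sectional area from continuity:
  A = Q / v = 5.47391 x 10^-9 / 90 = 6.082122 x 10^-11 m^2
Diameter from circular cross-section:
  d = sqrt(4A / pi) * 10^6 (m -> um)
  d = sqrt(4 * 6.082122 x 10^-11 / pi) * 10^6 = 8.8 um

8.8 um


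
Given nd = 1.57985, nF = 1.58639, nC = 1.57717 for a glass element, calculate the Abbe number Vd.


Abbe number formula: Vd = (nd - 1) / (nF - nC)
  nd - 1 = 1.57985 - 1 = 0.57985
  nF - nC = 1.58639 - 1.57717 = 0.00922
  Vd = 0.57985 / 0.00922 = 62.89

62.89


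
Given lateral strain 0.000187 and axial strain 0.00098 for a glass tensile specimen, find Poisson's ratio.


Poisson's ratio: nu = lateral strain / axial strain
  nu = 0.000187 / 0.00098 = 0.1908

0.1908


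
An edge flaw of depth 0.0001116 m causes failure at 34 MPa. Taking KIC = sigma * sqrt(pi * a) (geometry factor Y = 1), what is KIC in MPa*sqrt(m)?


Fracture toughness: KIC = sigma * sqrt(pi * a)
  pi * a = pi * 0.0001116 = 0.000350602
  sqrt(pi * a) = 0.018724
  KIC = 34 * 0.018724 = 0.637 MPa*sqrt(m)

0.637 MPa*sqrt(m)


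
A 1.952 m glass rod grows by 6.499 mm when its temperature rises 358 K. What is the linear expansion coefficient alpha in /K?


Rearrange dL = alpha * L0 * dT for alpha:
  alpha = dL / (L0 * dT)
  alpha = (6.499 / 1000) / (1.952 * 358) = 0.0000093 /K = 9.3 x 10^-6 /K

9.3 x 10^-6 /K


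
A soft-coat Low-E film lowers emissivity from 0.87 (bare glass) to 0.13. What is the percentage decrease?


Percentage reduction = (1 - coated/uncoated) * 100
  Ratio = 0.13 / 0.87 = 0.1494
  Reduction = (1 - 0.1494) * 100 = 85.1%

85.1%


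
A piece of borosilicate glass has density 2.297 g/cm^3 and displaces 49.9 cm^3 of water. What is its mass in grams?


Rearrange rho = m / V:
  m = rho * V
  m = 2.297 * 49.9 = 114.62 g

114.62 g


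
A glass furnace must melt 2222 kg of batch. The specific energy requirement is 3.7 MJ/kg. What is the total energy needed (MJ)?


Total energy = mass * specific energy
  E = 2222 * 3.7 = 8221.4 MJ

8221.4 MJ


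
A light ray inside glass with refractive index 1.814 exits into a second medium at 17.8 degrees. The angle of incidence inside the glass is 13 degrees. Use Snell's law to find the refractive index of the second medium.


Apply Snell's law: n1 * sin(theta1) = n2 * sin(theta2)
  n2 = n1 * sin(theta1) / sin(theta2)
  sin(13) = 0.224951
  sin(17.8) = 0.305695
  n2 = 1.814 * 0.224951 / 0.305695 = 1.3349

1.3349


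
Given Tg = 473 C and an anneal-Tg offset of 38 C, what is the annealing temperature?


The annealing temperature is Tg plus the offset:
  T_anneal = 473 + 38 = 511 C

511 C


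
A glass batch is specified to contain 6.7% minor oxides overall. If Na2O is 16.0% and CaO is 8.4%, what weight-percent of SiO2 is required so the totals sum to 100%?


Known pieces sum to 100%:
  SiO2 = 100 - (others + Na2O + CaO)
  SiO2 = 100 - (6.7 + 16.0 + 8.4) = 68.9%

68.9%


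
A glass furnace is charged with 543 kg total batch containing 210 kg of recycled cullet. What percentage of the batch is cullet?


Cullet ratio = (cullet mass / total batch mass) * 100
  Ratio = 210 / 543 * 100 = 38.67%

38.67%


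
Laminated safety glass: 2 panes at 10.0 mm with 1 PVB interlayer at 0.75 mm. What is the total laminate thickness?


Total thickness = glass contribution + PVB contribution
  Glass: 2 * 10.0 = 20.0 mm
  PVB: 1 * 0.75 = 0.75 mm
  Total = 20.0 + 0.75 = 20.75 mm

20.75 mm


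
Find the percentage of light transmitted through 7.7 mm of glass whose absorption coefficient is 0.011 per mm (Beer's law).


Beer-Lambert law: T = exp(-alpha * thickness)
  exponent = -0.011 * 7.7 = -0.0847
  T = exp(-0.0847) = 0.9188
  Percentage = 0.9188 * 100 = 91.88%

91.88%


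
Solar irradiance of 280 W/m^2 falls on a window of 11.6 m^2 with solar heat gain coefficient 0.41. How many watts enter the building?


Solar heat gain: Q = Area * SHGC * Irradiance
  Q = 11.6 * 0.41 * 280 = 1331.7 W

1331.7 W


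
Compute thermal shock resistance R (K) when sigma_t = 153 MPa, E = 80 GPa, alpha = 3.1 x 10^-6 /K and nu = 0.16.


Thermal shock resistance: R = sigma * (1 - nu) / (E * alpha)
  Numerator = 153 * (1 - 0.16) = 128.52
  Denominator = 80 * 1000 * (3.1 x 10^-6) = 0.248
  R = 128.52 / 0.248 = 518.2 K

518.2 K


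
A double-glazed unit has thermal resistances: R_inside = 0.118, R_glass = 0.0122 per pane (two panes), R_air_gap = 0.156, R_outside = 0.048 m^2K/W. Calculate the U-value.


Total thermal resistance (series):
  R_total = R_in + R_glass + R_air + R_glass + R_out
  R_total = 0.118 + 0.0122 + 0.156 + 0.0122 + 0.048 = 0.3464 m^2K/W
U-value = 1 / R_total = 1 / 0.3464 = 2.887 W/m^2K

2.887 W/m^2K


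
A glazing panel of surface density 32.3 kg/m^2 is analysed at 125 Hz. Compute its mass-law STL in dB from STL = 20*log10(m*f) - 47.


Mass law: STL = 20 * log10(m * f) - 47
  m * f = 32.3 * 125 = 4037.5
  log10(4037.5) = 3.60611
  STL = 20 * 3.60611 - 47 = 72.1222 - 47 = 25.1 dB

25.1 dB


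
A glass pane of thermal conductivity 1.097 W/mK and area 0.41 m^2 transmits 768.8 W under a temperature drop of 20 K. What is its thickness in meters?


Fourier's law: t = k * A * dT / Q
  t = 1.097 * 0.41 * 20 / 768.8
  t = 8.9954 / 768.8 = 0.0117 m

0.0117 m


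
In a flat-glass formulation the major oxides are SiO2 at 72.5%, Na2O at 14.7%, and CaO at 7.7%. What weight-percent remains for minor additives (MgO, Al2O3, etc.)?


Sum the three major oxides:
  SiO2 + Na2O + CaO = 72.5 + 14.7 + 7.7 = 94.9%
Subtract from 100%:
  Others = 100 - 94.9 = 5.1%

5.1%


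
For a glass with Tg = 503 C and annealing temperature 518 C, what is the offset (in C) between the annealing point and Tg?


Offset = T_anneal - Tg:
  offset = 518 - 503 = 15 C

15 C


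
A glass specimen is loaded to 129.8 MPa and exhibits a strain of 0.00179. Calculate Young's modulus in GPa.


Young's modulus: E = stress / strain
  E = 129.8 MPa / 0.00179 = 72513.97 MPa
Convert to GPa: 72513.97 / 1000 = 72.51 GPa

72.51 GPa


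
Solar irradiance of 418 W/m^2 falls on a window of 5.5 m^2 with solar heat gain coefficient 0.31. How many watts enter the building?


Solar heat gain: Q = Area * SHGC * Irradiance
  Q = 5.5 * 0.31 * 418 = 712.7 W

712.7 W


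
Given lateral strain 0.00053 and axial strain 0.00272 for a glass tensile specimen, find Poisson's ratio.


Poisson's ratio: nu = lateral strain / axial strain
  nu = 0.00053 / 0.00272 = 0.1949

0.1949


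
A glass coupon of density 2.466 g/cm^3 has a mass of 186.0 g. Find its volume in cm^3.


Rearrange rho = m / V:
  V = m / rho
  V = 186.0 / 2.466 = 75.426 cm^3

75.426 cm^3


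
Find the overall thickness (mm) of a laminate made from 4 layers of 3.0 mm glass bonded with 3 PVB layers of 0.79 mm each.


Total thickness = glass contribution + PVB contribution
  Glass: 4 * 3.0 = 12.0 mm
  PVB: 3 * 0.79 = 2.37 mm
  Total = 12.0 + 2.37 = 14.37 mm

14.37 mm


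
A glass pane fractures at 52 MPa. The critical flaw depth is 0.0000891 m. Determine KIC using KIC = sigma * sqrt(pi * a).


Fracture toughness: KIC = sigma * sqrt(pi * a)
  pi * a = pi * 0.0000891 = 0.000279916
  sqrt(pi * a) = 0.016731
  KIC = 52 * 0.016731 = 0.87 MPa*sqrt(m)

0.87 MPa*sqrt(m)


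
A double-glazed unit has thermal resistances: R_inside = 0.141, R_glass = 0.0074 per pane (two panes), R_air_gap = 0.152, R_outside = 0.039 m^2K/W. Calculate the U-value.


Total thermal resistance (series):
  R_total = R_in + R_glass + R_air + R_glass + R_out
  R_total = 0.141 + 0.0074 + 0.152 + 0.0074 + 0.039 = 0.3468 m^2K/W
U-value = 1 / R_total = 1 / 0.3468 = 2.884 W/m^2K

2.884 W/m^2K


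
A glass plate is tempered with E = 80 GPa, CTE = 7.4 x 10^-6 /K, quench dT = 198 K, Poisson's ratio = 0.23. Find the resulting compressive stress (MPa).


Tempering stress: sigma = E * alpha * dT / (1 - nu)
  E (MPa) = 80 * 1000 = 80000
  Numerator = 80000 * (7.4 x 10^-6) * 198 = 117.216
  Denominator = 1 - 0.23 = 0.77
  sigma = 117.216 / 0.77 = 152.2 MPa

152.2 MPa


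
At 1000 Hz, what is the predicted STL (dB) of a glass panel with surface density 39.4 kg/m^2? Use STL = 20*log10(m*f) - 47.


Mass law: STL = 20 * log10(m * f) - 47
  m * f = 39.4 * 1000 = 39400
  log10(39400) = 4.5955
  STL = 20 * 4.5955 - 47 = 91.91 - 47 = 44.9 dB

44.9 dB


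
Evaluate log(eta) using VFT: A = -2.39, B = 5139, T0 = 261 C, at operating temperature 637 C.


VFT equation: log(eta) = A + B / (T - T0)
  T - T0 = 637 - 261 = 376
  B / (T - T0) = 5139 / 376 = 13.668
  log(eta) = -2.39 + 13.668 = 11.278

11.278


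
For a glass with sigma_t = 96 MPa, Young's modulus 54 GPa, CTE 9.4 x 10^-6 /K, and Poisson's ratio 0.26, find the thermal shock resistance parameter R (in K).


Thermal shock resistance: R = sigma * (1 - nu) / (E * alpha)
  Numerator = 96 * (1 - 0.26) = 71.04
  Denominator = 54 * 1000 * (9.4 x 10^-6) = 0.5076
  R = 71.04 / 0.5076 = 140.0 K

140.0 K


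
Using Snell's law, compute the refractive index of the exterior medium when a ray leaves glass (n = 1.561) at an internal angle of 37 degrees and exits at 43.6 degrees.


Apply Snell's law: n1 * sin(theta1) = n2 * sin(theta2)
  n2 = n1 * sin(theta1) / sin(theta2)
  sin(37) = 0.601815
  sin(43.6) = 0.68962
  n2 = 1.561 * 0.601815 / 0.68962 = 1.3622

1.3622


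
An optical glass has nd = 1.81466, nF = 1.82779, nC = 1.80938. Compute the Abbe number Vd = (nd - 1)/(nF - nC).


Abbe number formula: Vd = (nd - 1) / (nF - nC)
  nd - 1 = 1.81466 - 1 = 0.81466
  nF - nC = 1.82779 - 1.80938 = 0.01841
  Vd = 0.81466 / 0.01841 = 44.25

44.25


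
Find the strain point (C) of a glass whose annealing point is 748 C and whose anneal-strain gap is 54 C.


Strain point = annealing point - difference:
  T_strain = 748 - 54 = 694 C

694 C


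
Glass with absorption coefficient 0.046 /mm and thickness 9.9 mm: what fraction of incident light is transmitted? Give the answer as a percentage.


Beer-Lambert law: T = exp(-alpha * thickness)
  exponent = -0.046 * 9.9 = -0.4554
  T = exp(-0.4554) = 0.6342
  Percentage = 0.6342 * 100 = 63.42%

63.42%


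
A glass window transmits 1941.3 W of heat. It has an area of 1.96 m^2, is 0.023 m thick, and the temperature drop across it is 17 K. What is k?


Fourier's law rearranged: k = Q * t / (A * dT)
  Numerator = 1941.3 * 0.023 = 44.6499
  Denominator = 1.96 * 17 = 33.32
  k = 44.6499 / 33.32 = 1.34 W/mK

1.34 W/mK


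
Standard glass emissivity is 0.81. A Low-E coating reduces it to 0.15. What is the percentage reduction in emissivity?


Percentage reduction = (1 - coated/uncoated) * 100
  Ratio = 0.15 / 0.81 = 0.1852
  Reduction = (1 - 0.1852) * 100 = 81.5%

81.5%


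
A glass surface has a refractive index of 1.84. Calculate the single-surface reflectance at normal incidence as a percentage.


Fresnel reflectance at normal incidence:
  R = ((n - 1)/(n + 1))^2
  (n - 1)/(n + 1) = (1.84 - 1)/(1.84 + 1) = 0.295775
  R = 0.295775^2 = 0.0874829
  R(%) = 0.0874829 * 100 = 8.748%

8.748%


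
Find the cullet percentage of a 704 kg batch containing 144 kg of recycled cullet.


Cullet ratio = (cullet mass / total batch mass) * 100
  Ratio = 144 / 704 * 100 = 20.45%

20.45%


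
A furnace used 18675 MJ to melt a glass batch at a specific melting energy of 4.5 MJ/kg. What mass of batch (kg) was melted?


Rearrange E = m * s for m:
  m = E / s
  m = 18675 / 4.5 = 4150.0 kg

4150.0 kg


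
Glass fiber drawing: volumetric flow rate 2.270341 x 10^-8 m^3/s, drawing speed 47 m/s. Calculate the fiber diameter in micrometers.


Cross-sectional area from continuity:
  A = Q / v = 2.270341 x 10^-8 / 47 = 4.830513 x 10^-10 m^2
Diameter from circular cross-section:
  d = sqrt(4A / pi) * 10^6 (m -> um)
  d = sqrt(4 * 4.830513 x 10^-10 / pi) * 10^6 = 24.8 um

24.8 um


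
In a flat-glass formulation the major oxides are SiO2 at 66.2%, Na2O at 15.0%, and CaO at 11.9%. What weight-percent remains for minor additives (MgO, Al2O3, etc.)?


Sum the three major oxides:
  SiO2 + Na2O + CaO = 66.2 + 15.0 + 11.9 = 93.1%
Subtract from 100%:
  Others = 100 - 93.1 = 6.9%

6.9%


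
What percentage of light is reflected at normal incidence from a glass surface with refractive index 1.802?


Fresnel reflectance at normal incidence:
  R = ((n - 1)/(n + 1))^2
  (n - 1)/(n + 1) = (1.802 - 1)/(1.802 + 1) = 0.286224
  R = 0.286224^2 = 0.0819242
  R(%) = 0.0819242 * 100 = 8.192%

8.192%


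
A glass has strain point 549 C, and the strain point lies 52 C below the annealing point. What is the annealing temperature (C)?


T_anneal = T_strain + gap:
  T_anneal = 549 + 52 = 601 C

601 C


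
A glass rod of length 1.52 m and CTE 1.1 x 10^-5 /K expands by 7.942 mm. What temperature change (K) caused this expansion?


Rearrange dL = alpha * L0 * dT for dT:
  dT = dL / (alpha * L0)
  dL (m) = 7.942 / 1000 = 0.007942
  dT = 0.007942 / ((1.1 x 10^-5) * 1.52) = 475.0 K

475.0 K


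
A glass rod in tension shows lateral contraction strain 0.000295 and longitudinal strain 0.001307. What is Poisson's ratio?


Poisson's ratio: nu = lateral strain / axial strain
  nu = 0.000295 / 0.001307 = 0.2257

0.2257


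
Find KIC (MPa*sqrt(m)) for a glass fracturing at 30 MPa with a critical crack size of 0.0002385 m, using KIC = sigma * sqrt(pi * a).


Fracture toughness: KIC = sigma * sqrt(pi * a)
  pi * a = pi * 0.0002385 = 0.00074927
  sqrt(pi * a) = 0.027373
  KIC = 30 * 0.027373 = 0.821 MPa*sqrt(m)

0.821 MPa*sqrt(m)


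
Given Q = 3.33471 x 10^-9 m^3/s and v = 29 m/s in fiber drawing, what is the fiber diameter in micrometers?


Cross-sectional area from continuity:
  A = Q / v = 3.33471 x 10^-9 / 29 = 1.1499 x 10^-10 m^2
Diameter from circular cross-section:
  d = sqrt(4A / pi) * 10^6 (m -> um)
  d = sqrt(4 * 1.1499 x 10^-10 / pi) * 10^6 = 12.1 um

12.1 um


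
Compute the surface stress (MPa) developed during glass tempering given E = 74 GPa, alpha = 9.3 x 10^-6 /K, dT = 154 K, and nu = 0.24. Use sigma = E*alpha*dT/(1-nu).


Tempering stress: sigma = E * alpha * dT / (1 - nu)
  E (MPa) = 74 * 1000 = 74000
  Numerator = 74000 * (9.3 x 10^-6) * 154 = 105.9828
  Denominator = 1 - 0.24 = 0.76
  sigma = 105.9828 / 0.76 = 139.5 MPa

139.5 MPa


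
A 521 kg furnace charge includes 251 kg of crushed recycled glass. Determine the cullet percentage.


Cullet ratio = (cullet mass / total batch mass) * 100
  Ratio = 251 / 521 * 100 = 48.18%

48.18%


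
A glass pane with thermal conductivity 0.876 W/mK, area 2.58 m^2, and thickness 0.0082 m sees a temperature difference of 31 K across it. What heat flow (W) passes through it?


Fourier's law: Q = k * A * dT / t
  Q = 0.876 * 2.58 * 31 / 0.0082
  Q = 70.06248 / 0.0082 = 8544.2 W

8544.2 W


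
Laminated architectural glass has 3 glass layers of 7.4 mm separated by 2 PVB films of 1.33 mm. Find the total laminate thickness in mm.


Total thickness = glass contribution + PVB contribution
  Glass: 3 * 7.4 = 22.2 mm
  PVB: 2 * 1.33 = 2.66 mm
  Total = 22.2 + 2.66 = 24.86 mm

24.86 mm


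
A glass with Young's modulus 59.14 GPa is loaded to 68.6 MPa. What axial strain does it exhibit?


Rearrange E = sigma / epsilon:
  epsilon = sigma / E
  E (MPa) = 59.14 * 1000 = 59140
  epsilon = 68.6 / 59140 = 0.00116

0.00116


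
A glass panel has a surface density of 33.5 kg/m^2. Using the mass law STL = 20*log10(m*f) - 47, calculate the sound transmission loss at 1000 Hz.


Mass law: STL = 20 * log10(m * f) - 47
  m * f = 33.5 * 1000 = 33500
  log10(33500) = 4.52504
  STL = 20 * 4.52504 - 47 = 90.5008 - 47 = 43.5 dB

43.5 dB


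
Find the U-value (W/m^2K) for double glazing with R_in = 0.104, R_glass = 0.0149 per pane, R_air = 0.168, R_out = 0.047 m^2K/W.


Total thermal resistance (series):
  R_total = R_in + R_glass + R_air + R_glass + R_out
  R_total = 0.104 + 0.0149 + 0.168 + 0.0149 + 0.047 = 0.3488 m^2K/W
U-value = 1 / R_total = 1 / 0.3488 = 2.867 W/m^2K

2.867 W/m^2K


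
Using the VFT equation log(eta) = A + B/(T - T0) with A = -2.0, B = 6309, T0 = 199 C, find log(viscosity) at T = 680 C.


VFT equation: log(eta) = A + B / (T - T0)
  T - T0 = 680 - 199 = 481
  B / (T - T0) = 6309 / 481 = 13.116
  log(eta) = -2.0 + 13.116 = 11.116

11.116


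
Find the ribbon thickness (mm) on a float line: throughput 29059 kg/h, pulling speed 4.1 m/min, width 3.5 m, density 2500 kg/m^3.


Ribbon cross-section from mass balance:
  Volume rate = throughput / density = 29059 / 2500 = 11.6236 m^3/h
  thickness = volume rate / (speed * 60 * width), i.e.
  thickness = throughput / (60 * speed * width * density) * 1000
  thickness = 29059 / (60 * 4.1 * 3.5 * 2500) * 1000 = 13.5 mm

13.5 mm


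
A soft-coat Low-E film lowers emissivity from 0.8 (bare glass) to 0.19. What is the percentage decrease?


Percentage reduction = (1 - coated/uncoated) * 100
  Ratio = 0.19 / 0.8 = 0.2375
  Reduction = (1 - 0.2375) * 100 = 76.2%

76.2%


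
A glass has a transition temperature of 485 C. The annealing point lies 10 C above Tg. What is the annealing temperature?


The annealing temperature is Tg plus the offset:
  T_anneal = 485 + 10 = 495 C

495 C


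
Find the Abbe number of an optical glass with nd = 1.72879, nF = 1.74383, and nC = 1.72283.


Abbe number formula: Vd = (nd - 1) / (nF - nC)
  nd - 1 = 1.72879 - 1 = 0.72879
  nF - nC = 1.74383 - 1.72283 = 0.021
  Vd = 0.72879 / 0.021 = 34.7

34.7


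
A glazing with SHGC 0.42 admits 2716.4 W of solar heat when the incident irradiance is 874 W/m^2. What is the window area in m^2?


Rearrange Q = Area * SHGC * Irradiance:
  Area = Q / (SHGC * Irradiance)
  Area = 2716.4 / (0.42 * 874) = 7.4 m^2

7.4 m^2


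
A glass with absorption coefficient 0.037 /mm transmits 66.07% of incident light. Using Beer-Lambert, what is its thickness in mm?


Rearrange T = exp(-alpha * thickness):
  thickness = -ln(T) / alpha
  T = 66.07/100 = 0.6607
  ln(T) = -0.41446
  -ln(T) = 0.41446
  thickness = 0.41446 / 0.037 = 11.2 mm

11.2 mm


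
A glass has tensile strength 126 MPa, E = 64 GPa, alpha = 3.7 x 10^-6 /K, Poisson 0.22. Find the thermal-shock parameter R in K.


Thermal shock resistance: R = sigma * (1 - nu) / (E * alpha)
  Numerator = 126 * (1 - 0.22) = 98.28
  Denominator = 64 * 1000 * (3.7 x 10^-6) = 0.2368
  R = 98.28 / 0.2368 = 415.0 K

415.0 K


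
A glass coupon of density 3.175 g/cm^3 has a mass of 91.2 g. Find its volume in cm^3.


Rearrange rho = m / V:
  V = m / rho
  V = 91.2 / 3.175 = 28.724 cm^3

28.724 cm^3


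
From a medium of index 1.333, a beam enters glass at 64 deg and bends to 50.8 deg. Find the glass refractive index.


Apply Snell's law: n1 * sin(theta1) = n2 * sin(theta2)
  n2 = n1 * sin(theta1) / sin(theta2)
  sin(64) = 0.898794
  sin(50.8) = 0.774944
  n2 = 1.333 * 0.898794 / 0.774944 = 1.546

1.546


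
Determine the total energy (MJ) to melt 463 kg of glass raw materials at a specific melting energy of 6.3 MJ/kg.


Total energy = mass * specific energy
  E = 463 * 6.3 = 2916.9 MJ

2916.9 MJ


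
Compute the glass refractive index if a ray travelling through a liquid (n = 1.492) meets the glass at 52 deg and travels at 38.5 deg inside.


Apply Snell's law: n1 * sin(theta1) = n2 * sin(theta2)
  n2 = n1 * sin(theta1) / sin(theta2)
  sin(52) = 0.788011
  sin(38.5) = 0.622515
  n2 = 1.492 * 0.788011 / 0.622515 = 1.8886

1.8886


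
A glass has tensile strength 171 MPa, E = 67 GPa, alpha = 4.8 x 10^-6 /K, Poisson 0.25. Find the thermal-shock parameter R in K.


Thermal shock resistance: R = sigma * (1 - nu) / (E * alpha)
  Numerator = 171 * (1 - 0.25) = 128.25
  Denominator = 67 * 1000 * (4.8 x 10^-6) = 0.3216
  R = 128.25 / 0.3216 = 398.8 K

398.8 K


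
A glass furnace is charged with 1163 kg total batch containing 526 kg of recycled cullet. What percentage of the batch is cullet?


Cullet ratio = (cullet mass / total batch mass) * 100
  Ratio = 526 / 1163 * 100 = 45.23%

45.23%


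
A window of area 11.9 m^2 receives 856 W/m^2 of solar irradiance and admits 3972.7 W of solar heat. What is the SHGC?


Rearrange Q = Area * SHGC * Irradiance:
  SHGC = Q / (Area * Irradiance)
  SHGC = 3972.7 / (11.9 * 856) = 0.39

0.39


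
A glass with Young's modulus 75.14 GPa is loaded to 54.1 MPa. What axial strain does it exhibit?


Rearrange E = sigma / epsilon:
  epsilon = sigma / E
  E (MPa) = 75.14 * 1000 = 75140
  epsilon = 54.1 / 75140 = 0.00072

0.00072


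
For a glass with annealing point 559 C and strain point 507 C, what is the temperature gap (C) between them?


Gap = T_anneal - T_strain:
  gap = 559 - 507 = 52 C

52 C


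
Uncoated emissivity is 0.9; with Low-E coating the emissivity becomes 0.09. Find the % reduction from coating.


Percentage reduction = (1 - coated/uncoated) * 100
  Ratio = 0.09 / 0.9 = 0.1
  Reduction = (1 - 0.1) * 100 = 90.0%

90.0%


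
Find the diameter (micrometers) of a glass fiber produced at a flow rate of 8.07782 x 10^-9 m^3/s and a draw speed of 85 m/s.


Cross-sectional area from continuity:
  A = Q / v = 8.07782 x 10^-9 / 85 = 9.503318 x 10^-11 m^2
Diameter from circular cross-section:
  d = sqrt(4A / pi) * 10^6 (m -> um)
  d = sqrt(4 * 9.503318 x 10^-11 / pi) * 10^6 = 11.0 um

11.0 um


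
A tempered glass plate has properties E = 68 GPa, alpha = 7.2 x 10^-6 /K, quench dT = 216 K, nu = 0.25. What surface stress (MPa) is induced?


Tempering stress: sigma = E * alpha * dT / (1 - nu)
  E (MPa) = 68 * 1000 = 68000
  Numerator = 68000 * (7.2 x 10^-6) * 216 = 105.7536
  Denominator = 1 - 0.25 = 0.75
  sigma = 105.7536 / 0.75 = 141.0 MPa

141.0 MPa


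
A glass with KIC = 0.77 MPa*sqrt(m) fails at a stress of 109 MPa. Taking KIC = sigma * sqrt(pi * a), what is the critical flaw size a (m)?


Rearrange KIC = sigma * sqrt(pi * a):
  sqrt(pi * a) = KIC / sigma
  sqrt(pi * a) = 0.77 / 109 = 0.007064
  a = (KIC / sigma)^2 / pi
  a = 0.007064^2 / pi = 0.0000159 m

0.0000159 m


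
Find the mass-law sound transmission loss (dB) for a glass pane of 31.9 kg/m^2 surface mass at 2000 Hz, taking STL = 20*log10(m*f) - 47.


Mass law: STL = 20 * log10(m * f) - 47
  m * f = 31.9 * 2000 = 63800
  log10(63800) = 4.80482
  STL = 20 * 4.80482 - 47 = 96.0964 - 47 = 49.1 dB

49.1 dB


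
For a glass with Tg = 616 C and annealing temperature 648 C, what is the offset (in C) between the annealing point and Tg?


Offset = T_anneal - Tg:
  offset = 648 - 616 = 32 C

32 C


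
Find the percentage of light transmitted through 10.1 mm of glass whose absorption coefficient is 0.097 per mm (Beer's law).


Beer-Lambert law: T = exp(-alpha * thickness)
  exponent = -0.097 * 10.1 = -0.9797
  T = exp(-0.9797) = 0.3754
  Percentage = 0.3754 * 100 = 37.54%

37.54%


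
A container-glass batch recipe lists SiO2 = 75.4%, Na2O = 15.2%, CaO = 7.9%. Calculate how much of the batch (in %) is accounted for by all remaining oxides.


Sum the three major oxides:
  SiO2 + Na2O + CaO = 75.4 + 15.2 + 7.9 = 98.5%
Subtract from 100%:
  Others = 100 - 98.5 = 1.5%

1.5%


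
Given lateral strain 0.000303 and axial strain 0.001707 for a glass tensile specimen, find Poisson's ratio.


Poisson's ratio: nu = lateral strain / axial strain
  nu = 0.000303 / 0.001707 = 0.1775

0.1775


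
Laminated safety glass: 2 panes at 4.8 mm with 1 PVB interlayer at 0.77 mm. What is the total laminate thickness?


Total thickness = glass contribution + PVB contribution
  Glass: 2 * 4.8 = 9.6 mm
  PVB: 1 * 0.77 = 0.77 mm
  Total = 9.6 + 0.77 = 10.37 mm

10.37 mm


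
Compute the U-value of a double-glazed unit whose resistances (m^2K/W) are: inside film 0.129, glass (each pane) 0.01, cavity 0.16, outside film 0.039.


Total thermal resistance (series):
  R_total = R_in + R_glass + R_air + R_glass + R_out
  R_total = 0.129 + 0.01 + 0.16 + 0.01 + 0.039 = 0.348 m^2K/W
U-value = 1 / R_total = 1 / 0.348 = 2.874 W/m^2K

2.874 W/m^2K


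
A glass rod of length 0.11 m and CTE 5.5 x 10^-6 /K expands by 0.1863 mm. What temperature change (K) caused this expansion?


Rearrange dL = alpha * L0 * dT for dT:
  dT = dL / (alpha * L0)
  dL (m) = 0.1863 / 1000 = 0.0001863
  dT = 0.0001863 / ((5.5 x 10^-6) * 0.11) = 307.9 K

307.9 K


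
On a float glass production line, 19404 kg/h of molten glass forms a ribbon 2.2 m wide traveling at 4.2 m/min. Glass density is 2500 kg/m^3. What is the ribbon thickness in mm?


Ribbon cross-section from mass balance:
  Volume rate = throughput / density = 19404 / 2500 = 7.7616 m^3/h
  thickness = volume rate / (speed * 60 * width), i.e.
  thickness = throughput / (60 * speed * width * density) * 1000
  thickness = 19404 / (60 * 4.2 * 2.2 * 2500) * 1000 = 14.0 mm

14.0 mm


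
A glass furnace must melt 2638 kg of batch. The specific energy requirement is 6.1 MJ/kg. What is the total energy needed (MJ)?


Total energy = mass * specific energy
  E = 2638 * 6.1 = 16091.8 MJ

16091.8 MJ


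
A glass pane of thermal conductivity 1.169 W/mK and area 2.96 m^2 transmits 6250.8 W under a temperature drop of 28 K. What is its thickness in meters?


Fourier's law: t = k * A * dT / Q
  t = 1.169 * 2.96 * 28 / 6250.8
  t = 96.88672 / 6250.8 = 0.0155 m

0.0155 m


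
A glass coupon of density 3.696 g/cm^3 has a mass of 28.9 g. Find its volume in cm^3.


Rearrange rho = m / V:
  V = m / rho
  V = 28.9 / 3.696 = 7.819 cm^3

7.819 cm^3


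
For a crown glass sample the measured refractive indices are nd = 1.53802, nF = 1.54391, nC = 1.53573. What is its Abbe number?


Abbe number formula: Vd = (nd - 1) / (nF - nC)
  nd - 1 = 1.53802 - 1 = 0.53802
  nF - nC = 1.54391 - 1.53573 = 0.00818
  Vd = 0.53802 / 0.00818 = 65.77

65.77


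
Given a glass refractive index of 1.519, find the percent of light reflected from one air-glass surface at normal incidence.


Fresnel reflectance at normal incidence:
  R = ((n - 1)/(n + 1))^2
  (n - 1)/(n + 1) = (1.519 - 1)/(1.519 + 1) = 0.206034
  R = 0.206034^2 = 0.04245
  R(%) = 0.04245 * 100 = 4.245%

4.245%


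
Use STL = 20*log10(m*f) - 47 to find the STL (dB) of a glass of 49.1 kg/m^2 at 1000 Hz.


Mass law: STL = 20 * log10(m * f) - 47
  m * f = 49.1 * 1000 = 49100
  log10(49100) = 4.69108
  STL = 20 * 4.69108 - 47 = 93.8216 - 47 = 46.8 dB

46.8 dB


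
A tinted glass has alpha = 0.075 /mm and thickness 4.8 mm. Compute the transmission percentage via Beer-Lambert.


Beer-Lambert law: T = exp(-alpha * thickness)
  exponent = -0.075 * 4.8 = -0.36
  T = exp(-0.36) = 0.6977
  Percentage = 0.6977 * 100 = 69.77%

69.77%


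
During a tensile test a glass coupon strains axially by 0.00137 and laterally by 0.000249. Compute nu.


Poisson's ratio: nu = lateral strain / axial strain
  nu = 0.000249 / 0.00137 = 0.1818

0.1818


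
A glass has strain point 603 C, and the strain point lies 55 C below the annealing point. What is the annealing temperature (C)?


T_anneal = T_strain + gap:
  T_anneal = 603 + 55 = 658 C

658 C


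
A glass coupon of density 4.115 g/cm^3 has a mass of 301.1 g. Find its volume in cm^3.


Rearrange rho = m / V:
  V = m / rho
  V = 301.1 / 4.115 = 73.171 cm^3

73.171 cm^3


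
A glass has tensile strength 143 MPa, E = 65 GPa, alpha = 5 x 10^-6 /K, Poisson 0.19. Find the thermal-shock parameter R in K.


Thermal shock resistance: R = sigma * (1 - nu) / (E * alpha)
  Numerator = 143 * (1 - 0.19) = 115.83
  Denominator = 65 * 1000 * (5 x 10^-6) = 0.325
  R = 115.83 / 0.325 = 356.4 K

356.4 K


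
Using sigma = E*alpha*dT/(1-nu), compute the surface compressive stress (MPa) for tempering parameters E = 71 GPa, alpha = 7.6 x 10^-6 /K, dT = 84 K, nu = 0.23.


Tempering stress: sigma = E * alpha * dT / (1 - nu)
  E (MPa) = 71 * 1000 = 71000
  Numerator = 71000 * (7.6 x 10^-6) * 84 = 45.3264
  Denominator = 1 - 0.23 = 0.77
  sigma = 45.3264 / 0.77 = 58.9 MPa

58.9 MPa


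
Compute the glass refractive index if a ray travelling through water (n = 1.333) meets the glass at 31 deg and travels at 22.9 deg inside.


Apply Snell's law: n1 * sin(theta1) = n2 * sin(theta2)
  n2 = n1 * sin(theta1) / sin(theta2)
  sin(31) = 0.515038
  sin(22.9) = 0.389124
  n2 = 1.333 * 0.515038 / 0.389124 = 1.7643

1.7643


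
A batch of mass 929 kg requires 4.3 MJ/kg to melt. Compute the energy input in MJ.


Total energy = mass * specific energy
  E = 929 * 4.3 = 3994.7 MJ

3994.7 MJ


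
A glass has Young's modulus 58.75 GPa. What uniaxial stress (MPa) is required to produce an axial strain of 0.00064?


Rearrange E = sigma / epsilon:
  sigma = E * epsilon
  E (MPa) = 58.75 * 1000 = 58750
  sigma = 58750 * 0.00064 = 37.6 MPa

37.6 MPa


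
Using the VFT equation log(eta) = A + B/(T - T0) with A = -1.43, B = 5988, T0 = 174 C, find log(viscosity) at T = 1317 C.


VFT equation: log(eta) = A + B / (T - T0)
  T - T0 = 1317 - 174 = 1143
  B / (T - T0) = 5988 / 1143 = 5.239
  log(eta) = -1.43 + 5.239 = 3.809

3.809


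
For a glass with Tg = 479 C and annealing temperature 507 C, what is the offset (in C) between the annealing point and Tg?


Offset = T_anneal - Tg:
  offset = 507 - 479 = 28 C

28 C


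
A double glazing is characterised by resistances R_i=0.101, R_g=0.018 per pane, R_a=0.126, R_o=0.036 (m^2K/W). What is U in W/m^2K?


Total thermal resistance (series):
  R_total = R_in + R_glass + R_air + R_glass + R_out
  R_total = 0.101 + 0.018 + 0.126 + 0.018 + 0.036 = 0.299 m^2K/W
U-value = 1 / R_total = 1 / 0.299 = 3.344 W/m^2K

3.344 W/m^2K


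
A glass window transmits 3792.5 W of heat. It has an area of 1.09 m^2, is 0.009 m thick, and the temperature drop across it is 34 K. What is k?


Fourier's law rearranged: k = Q * t / (A * dT)
  Numerator = 3792.5 * 0.009 = 34.1325
  Denominator = 1.09 * 34 = 37.06
  k = 34.1325 / 37.06 = 0.921 W/mK

0.921 W/mK


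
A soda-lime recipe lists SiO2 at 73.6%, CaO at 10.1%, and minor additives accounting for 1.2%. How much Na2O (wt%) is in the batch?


Pieces sum to 100%:
  Na2O = 100 - (SiO2 + CaO + others)
  Na2O = 100 - (73.6 + 10.1 + 1.2) = 15.1%

15.1%


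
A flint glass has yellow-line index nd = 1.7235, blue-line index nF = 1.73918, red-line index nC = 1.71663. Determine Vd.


Abbe number formula: Vd = (nd - 1) / (nF - nC)
  nd - 1 = 1.7235 - 1 = 0.7235
  nF - nC = 1.73918 - 1.71663 = 0.02255
  Vd = 0.7235 / 0.02255 = 32.08

32.08


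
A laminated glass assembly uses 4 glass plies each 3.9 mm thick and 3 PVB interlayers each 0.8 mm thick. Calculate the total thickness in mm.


Total thickness = glass contribution + PVB contribution
  Glass: 4 * 3.9 = 15.6 mm
  PVB: 3 * 0.8 = 2.4 mm
  Total = 15.6 + 2.4 = 18.0 mm

18.0 mm


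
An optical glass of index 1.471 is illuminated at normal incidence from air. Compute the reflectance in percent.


Fresnel reflectance at normal incidence:
  R = ((n - 1)/(n + 1))^2
  (n - 1)/(n + 1) = (1.471 - 1)/(1.471 + 1) = 0.190611
  R = 0.190611^2 = 0.0363326
  R(%) = 0.0363326 * 100 = 3.633%

3.633%


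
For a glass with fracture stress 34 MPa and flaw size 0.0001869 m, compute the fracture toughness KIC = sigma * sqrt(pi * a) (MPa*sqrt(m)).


Fracture toughness: KIC = sigma * sqrt(pi * a)
  pi * a = pi * 0.0001869 = 0.000587164
  sqrt(pi * a) = 0.024231
  KIC = 34 * 0.024231 = 0.824 MPa*sqrt(m)

0.824 MPa*sqrt(m)


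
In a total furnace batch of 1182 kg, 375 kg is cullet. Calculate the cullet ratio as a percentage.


Cullet ratio = (cullet mass / total batch mass) * 100
  Ratio = 375 / 1182 * 100 = 31.73%

31.73%


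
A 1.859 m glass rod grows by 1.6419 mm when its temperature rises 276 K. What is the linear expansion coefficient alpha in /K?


Rearrange dL = alpha * L0 * dT for alpha:
  alpha = dL / (L0 * dT)
  alpha = (1.6419 / 1000) / (1.859 * 276) = 0.0000032 /K = 3.2 x 10^-6 /K

3.2 x 10^-6 /K


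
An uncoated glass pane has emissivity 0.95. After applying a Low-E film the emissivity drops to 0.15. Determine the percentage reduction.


Percentage reduction = (1 - coated/uncoated) * 100
  Ratio = 0.15 / 0.95 = 0.1579
  Reduction = (1 - 0.1579) * 100 = 84.2%

84.2%


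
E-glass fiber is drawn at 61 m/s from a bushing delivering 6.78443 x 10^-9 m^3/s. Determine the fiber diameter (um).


Cross-sectional area from continuity:
  A = Q / v = 6.78443 x 10^-9 / 61 = 1.112202 x 10^-10 m^2
Diameter from circular cross-section:
  d = sqrt(4A / pi) * 10^6 (m -> um)
  d = sqrt(4 * 1.112202 x 10^-10 / pi) * 10^6 = 11.9 um

11.9 um


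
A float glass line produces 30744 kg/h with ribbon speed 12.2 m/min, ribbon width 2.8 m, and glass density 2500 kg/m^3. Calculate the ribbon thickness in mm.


Ribbon cross-section from mass balance:
  Volume rate = throughput / density = 30744 / 2500 = 12.2976 m^3/h
  thickness = volume rate / (speed * 60 * width), i.e.
  thickness = throughput / (60 * speed * width * density) * 1000
  thickness = 30744 / (60 * 12.2 * 2.8 * 2500) * 1000 = 6.0 mm

6.0 mm


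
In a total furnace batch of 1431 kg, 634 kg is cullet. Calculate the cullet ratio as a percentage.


Cullet ratio = (cullet mass / total batch mass) * 100
  Ratio = 634 / 1431 * 100 = 44.3%

44.3%


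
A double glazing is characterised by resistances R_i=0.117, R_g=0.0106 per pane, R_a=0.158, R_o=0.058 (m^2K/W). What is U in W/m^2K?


Total thermal resistance (series):
  R_total = R_in + R_glass + R_air + R_glass + R_out
  R_total = 0.117 + 0.0106 + 0.158 + 0.0106 + 0.058 = 0.3542 m^2K/W
U-value = 1 / R_total = 1 / 0.3542 = 2.823 W/m^2K

2.823 W/m^2K


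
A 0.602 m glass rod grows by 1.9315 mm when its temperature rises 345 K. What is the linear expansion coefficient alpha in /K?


Rearrange dL = alpha * L0 * dT for alpha:
  alpha = dL / (L0 * dT)
  alpha = (1.9315 / 1000) / (0.602 * 345) = 0.0000093 /K = 9.3 x 10^-6 /K

9.3 x 10^-6 /K


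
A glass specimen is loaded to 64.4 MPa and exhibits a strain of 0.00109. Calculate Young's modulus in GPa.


Young's modulus: E = stress / strain
  E = 64.4 MPa / 0.00109 = 59082.57 MPa
Convert to GPa: 59082.57 / 1000 = 59.08 GPa

59.08 GPa


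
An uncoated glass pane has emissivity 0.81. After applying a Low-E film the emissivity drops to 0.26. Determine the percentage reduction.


Percentage reduction = (1 - coated/uncoated) * 100
  Ratio = 0.26 / 0.81 = 0.321
  Reduction = (1 - 0.321) * 100 = 67.9%

67.9%


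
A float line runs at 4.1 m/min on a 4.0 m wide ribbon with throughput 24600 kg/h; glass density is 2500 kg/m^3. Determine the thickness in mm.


Ribbon cross-section from mass balance:
  Volume rate = throughput / density = 24600 / 2500 = 9.84 m^3/h
  thickness = volume rate / (speed * 60 * width), i.e.
  thickness = throughput / (60 * speed * width * density) * 1000
  thickness = 24600 / (60 * 4.1 * 4.0 * 2500) * 1000 = 10.0 mm

10.0 mm


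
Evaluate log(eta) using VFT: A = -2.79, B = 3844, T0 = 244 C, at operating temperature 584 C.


VFT equation: log(eta) = A + B / (T - T0)
  T - T0 = 584 - 244 = 340
  B / (T - T0) = 3844 / 340 = 11.306
  log(eta) = -2.79 + 11.306 = 8.516

8.516


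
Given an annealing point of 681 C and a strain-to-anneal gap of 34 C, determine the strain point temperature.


Strain point = annealing point - difference:
  T_strain = 681 - 34 = 647 C

647 C


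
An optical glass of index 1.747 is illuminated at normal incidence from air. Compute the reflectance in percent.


Fresnel reflectance at normal incidence:
  R = ((n - 1)/(n + 1))^2
  (n - 1)/(n + 1) = (1.747 - 1)/(1.747 + 1) = 0.271933
  R = 0.271933^2 = 0.0739476
  R(%) = 0.0739476 * 100 = 7.395%

7.395%


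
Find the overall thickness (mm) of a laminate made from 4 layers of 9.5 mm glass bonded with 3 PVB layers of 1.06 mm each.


Total thickness = glass contribution + PVB contribution
  Glass: 4 * 9.5 = 38.0 mm
  PVB: 3 * 1.06 = 3.18 mm
  Total = 38.0 + 3.18 = 41.18 mm

41.18 mm


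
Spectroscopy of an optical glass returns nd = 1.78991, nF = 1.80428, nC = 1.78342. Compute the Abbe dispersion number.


Abbe number formula: Vd = (nd - 1) / (nF - nC)
  nd - 1 = 1.78991 - 1 = 0.78991
  nF - nC = 1.80428 - 1.78342 = 0.02086
  Vd = 0.78991 / 0.02086 = 37.87

37.87


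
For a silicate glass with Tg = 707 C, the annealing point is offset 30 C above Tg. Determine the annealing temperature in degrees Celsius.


The annealing temperature is Tg plus the offset:
  T_anneal = 707 + 30 = 737 C

737 C


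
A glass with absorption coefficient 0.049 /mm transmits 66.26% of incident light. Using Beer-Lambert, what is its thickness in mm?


Rearrange T = exp(-alpha * thickness):
  thickness = -ln(T) / alpha
  T = 66.26/100 = 0.6626
  ln(T) = -0.41158
  -ln(T) = 0.41158
  thickness = 0.41158 / 0.049 = 8.4 mm

8.4 mm


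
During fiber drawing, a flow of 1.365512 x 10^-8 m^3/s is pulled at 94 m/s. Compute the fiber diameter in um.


Cross-sectional area from continuity:
  A = Q / v = 1.365512 x 10^-8 / 94 = 1.452672 x 10^-10 m^2
Diameter from circular cross-section:
  d = sqrt(4A / pi) * 10^6 (m -> um)
  d = sqrt(4 * 1.452672 x 10^-10 / pi) * 10^6 = 13.6 um

13.6 um


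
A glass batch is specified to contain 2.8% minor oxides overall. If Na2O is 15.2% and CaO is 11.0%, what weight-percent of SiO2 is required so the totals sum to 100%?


Known pieces sum to 100%:
  SiO2 = 100 - (others + Na2O + CaO)
  SiO2 = 100 - (2.8 + 15.2 + 11.0) = 71.0%

71.0%


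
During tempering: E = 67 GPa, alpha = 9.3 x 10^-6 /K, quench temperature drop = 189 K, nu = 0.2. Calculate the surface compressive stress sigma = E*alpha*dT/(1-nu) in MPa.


Tempering stress: sigma = E * alpha * dT / (1 - nu)
  E (MPa) = 67 * 1000 = 67000
  Numerator = 67000 * (9.3 x 10^-6) * 189 = 117.7659
  Denominator = 1 - 0.2 = 0.8
  sigma = 117.7659 / 0.8 = 147.2 MPa

147.2 MPa


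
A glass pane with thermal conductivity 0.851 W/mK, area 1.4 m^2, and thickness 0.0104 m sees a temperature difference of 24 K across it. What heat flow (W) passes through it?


Fourier's law: Q = k * A * dT / t
  Q = 0.851 * 1.4 * 24 / 0.0104
  Q = 28.5936 / 0.0104 = 2749.4 W

2749.4 W


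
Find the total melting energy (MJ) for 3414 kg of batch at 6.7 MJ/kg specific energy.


Total energy = mass * specific energy
  E = 3414 * 6.7 = 22873.8 MJ

22873.8 MJ


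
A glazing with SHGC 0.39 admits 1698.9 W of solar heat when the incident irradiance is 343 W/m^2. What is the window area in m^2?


Rearrange Q = Area * SHGC * Irradiance:
  Area = Q / (SHGC * Irradiance)
  Area = 1698.9 / (0.39 * 343) = 12.7 m^2

12.7 m^2


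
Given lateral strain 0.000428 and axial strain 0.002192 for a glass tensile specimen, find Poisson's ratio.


Poisson's ratio: nu = lateral strain / axial strain
  nu = 0.000428 / 0.002192 = 0.1953

0.1953


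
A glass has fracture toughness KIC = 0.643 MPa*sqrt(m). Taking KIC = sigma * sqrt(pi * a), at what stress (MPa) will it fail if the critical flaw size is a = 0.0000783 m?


Rearrange KIC = sigma * sqrt(pi * a):
  sigma = KIC / sqrt(pi * a)
  sqrt(pi * 0.0000783) = 0.015684
  sigma = 0.643 / 0.015684 = 41.0 MPa

41.0 MPa


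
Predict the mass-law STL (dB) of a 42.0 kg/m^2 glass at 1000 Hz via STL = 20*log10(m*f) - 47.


Mass law: STL = 20 * log10(m * f) - 47
  m * f = 42.0 * 1000 = 42000
  log10(42000) = 4.62325
  STL = 20 * 4.62325 - 47 = 92.465 - 47 = 45.5 dB

45.5 dB


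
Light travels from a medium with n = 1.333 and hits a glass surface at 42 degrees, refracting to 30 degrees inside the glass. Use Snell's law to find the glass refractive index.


Apply Snell's law: n1 * sin(theta1) = n2 * sin(theta2)
  n2 = n1 * sin(theta1) / sin(theta2)
  sin(42) = 0.669131
  sin(30) = 0.5
  n2 = 1.333 * 0.669131 / 0.5 = 1.7839

1.7839


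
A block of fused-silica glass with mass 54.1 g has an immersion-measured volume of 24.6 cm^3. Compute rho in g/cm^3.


Use the definition of density:
  rho = mass / volume
  rho = 54.1 / 24.6 = 2.199 g/cm^3

2.199 g/cm^3
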